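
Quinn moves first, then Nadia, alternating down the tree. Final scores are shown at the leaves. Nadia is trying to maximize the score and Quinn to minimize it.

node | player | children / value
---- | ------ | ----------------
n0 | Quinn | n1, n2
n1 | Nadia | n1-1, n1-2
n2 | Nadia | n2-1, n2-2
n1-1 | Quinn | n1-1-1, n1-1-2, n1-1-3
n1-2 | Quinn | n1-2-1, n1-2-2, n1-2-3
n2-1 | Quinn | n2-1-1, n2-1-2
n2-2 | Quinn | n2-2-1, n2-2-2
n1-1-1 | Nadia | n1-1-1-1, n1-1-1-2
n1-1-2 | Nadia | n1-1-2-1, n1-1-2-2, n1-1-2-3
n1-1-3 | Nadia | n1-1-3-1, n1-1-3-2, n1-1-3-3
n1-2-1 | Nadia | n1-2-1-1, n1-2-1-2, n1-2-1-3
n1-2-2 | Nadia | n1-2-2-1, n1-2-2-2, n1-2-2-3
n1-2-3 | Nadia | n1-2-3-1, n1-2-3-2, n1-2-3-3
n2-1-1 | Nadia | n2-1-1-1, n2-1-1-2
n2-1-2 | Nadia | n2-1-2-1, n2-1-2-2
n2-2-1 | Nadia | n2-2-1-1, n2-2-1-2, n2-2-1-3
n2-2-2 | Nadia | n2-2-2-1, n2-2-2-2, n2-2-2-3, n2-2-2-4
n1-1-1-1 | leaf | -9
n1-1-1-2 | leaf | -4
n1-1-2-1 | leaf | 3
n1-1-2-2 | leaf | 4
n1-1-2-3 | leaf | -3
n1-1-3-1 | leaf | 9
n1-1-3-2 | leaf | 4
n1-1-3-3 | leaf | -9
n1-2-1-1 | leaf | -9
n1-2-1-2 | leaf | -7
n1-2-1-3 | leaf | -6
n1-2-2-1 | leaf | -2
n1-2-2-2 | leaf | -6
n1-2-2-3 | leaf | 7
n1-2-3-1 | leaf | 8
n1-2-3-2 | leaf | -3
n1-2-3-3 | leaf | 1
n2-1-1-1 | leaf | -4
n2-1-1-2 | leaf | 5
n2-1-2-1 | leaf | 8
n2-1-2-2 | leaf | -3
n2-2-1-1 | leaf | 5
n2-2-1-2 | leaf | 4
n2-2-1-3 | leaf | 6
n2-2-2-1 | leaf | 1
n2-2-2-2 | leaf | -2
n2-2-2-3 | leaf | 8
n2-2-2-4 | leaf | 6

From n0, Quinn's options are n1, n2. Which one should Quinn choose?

n1

n1-1-1 (Nadia): max(-9, -4) = -4
n1-1-2 (Nadia): max(3, 4, -3) = 4
n1-1-3 (Nadia): max(9, 4, -9) = 9
n1-1 (Quinn): min(-4, 4, 9) = -4
n1-2-1 (Nadia): max(-9, -7, -6) = -6
n1-2-2 (Nadia): max(-2, -6, 7) = 7
n1-2-3 (Nadia): max(8, -3, 1) = 8
n1-2 (Quinn): min(-6, 7, 8) = -6
n1 (Nadia): max(-4, -6) = -4
n2-1-1 (Nadia): max(-4, 5) = 5
n2-1-2 (Nadia): max(8, -3) = 8
n2-1 (Quinn): min(5, 8) = 5
n2-2-1 (Nadia): max(5, 4, 6) = 6
n2-2-2 (Nadia): max(1, -2, 8, 6) = 8
n2-2 (Quinn): min(6, 8) = 6
n2 (Nadia): max(5, 6) = 6
n0 (Quinn): min(-4, 6) = -4
Quinn at n0 wants the lowest of {n1=-4, n2=6}, so chooses n1.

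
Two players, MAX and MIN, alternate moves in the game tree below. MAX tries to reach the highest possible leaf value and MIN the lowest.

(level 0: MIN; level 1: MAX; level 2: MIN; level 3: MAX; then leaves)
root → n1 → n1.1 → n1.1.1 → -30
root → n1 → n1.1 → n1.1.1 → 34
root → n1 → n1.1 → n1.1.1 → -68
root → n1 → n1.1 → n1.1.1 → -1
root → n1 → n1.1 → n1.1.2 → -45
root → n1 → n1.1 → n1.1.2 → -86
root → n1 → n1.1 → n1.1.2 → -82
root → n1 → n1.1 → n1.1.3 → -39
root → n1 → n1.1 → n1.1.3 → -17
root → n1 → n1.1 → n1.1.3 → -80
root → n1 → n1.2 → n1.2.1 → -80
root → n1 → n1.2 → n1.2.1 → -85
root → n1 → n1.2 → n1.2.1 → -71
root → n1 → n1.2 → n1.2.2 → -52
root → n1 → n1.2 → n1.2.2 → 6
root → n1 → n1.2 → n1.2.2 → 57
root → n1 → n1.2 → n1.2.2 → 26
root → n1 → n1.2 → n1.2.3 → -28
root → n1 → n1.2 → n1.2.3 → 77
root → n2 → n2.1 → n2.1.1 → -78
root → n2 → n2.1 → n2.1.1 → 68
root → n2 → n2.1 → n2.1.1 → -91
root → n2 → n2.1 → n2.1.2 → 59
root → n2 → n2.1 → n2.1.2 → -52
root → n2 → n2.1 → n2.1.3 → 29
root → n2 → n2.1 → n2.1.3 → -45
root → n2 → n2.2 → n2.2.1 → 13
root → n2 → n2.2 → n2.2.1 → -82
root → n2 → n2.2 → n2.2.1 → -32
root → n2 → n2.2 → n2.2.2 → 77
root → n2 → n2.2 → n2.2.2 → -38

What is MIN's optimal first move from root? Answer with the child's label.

n1.1.1 (MAX): max(-30, 34, -68, -1) = 34
n1.1.2 (MAX): max(-45, -86, -82) = -45
n1.1.3 (MAX): max(-39, -17, -80) = -17
n1.1 (MIN): min(34, -45, -17) = -45
n1.2.1 (MAX): max(-80, -85, -71) = -71
n1.2.2 (MAX): max(-52, 6, 57, 26) = 57
n1.2.3 (MAX): max(-28, 77) = 77
n1.2 (MIN): min(-71, 57, 77) = -71
n1 (MAX): max(-45, -71) = -45
n2.1.1 (MAX): max(-78, 68, -91) = 68
n2.1.2 (MAX): max(59, -52) = 59
n2.1.3 (MAX): max(29, -45) = 29
n2.1 (MIN): min(68, 59, 29) = 29
n2.2.1 (MAX): max(13, -82, -32) = 13
n2.2.2 (MAX): max(77, -38) = 77
n2.2 (MIN): min(13, 77) = 13
n2 (MAX): max(29, 13) = 29
root (MIN): min(-45, 29) = -45
MIN at root wants the lowest of {n1=-45, n2=29}, so chooses n1.

n1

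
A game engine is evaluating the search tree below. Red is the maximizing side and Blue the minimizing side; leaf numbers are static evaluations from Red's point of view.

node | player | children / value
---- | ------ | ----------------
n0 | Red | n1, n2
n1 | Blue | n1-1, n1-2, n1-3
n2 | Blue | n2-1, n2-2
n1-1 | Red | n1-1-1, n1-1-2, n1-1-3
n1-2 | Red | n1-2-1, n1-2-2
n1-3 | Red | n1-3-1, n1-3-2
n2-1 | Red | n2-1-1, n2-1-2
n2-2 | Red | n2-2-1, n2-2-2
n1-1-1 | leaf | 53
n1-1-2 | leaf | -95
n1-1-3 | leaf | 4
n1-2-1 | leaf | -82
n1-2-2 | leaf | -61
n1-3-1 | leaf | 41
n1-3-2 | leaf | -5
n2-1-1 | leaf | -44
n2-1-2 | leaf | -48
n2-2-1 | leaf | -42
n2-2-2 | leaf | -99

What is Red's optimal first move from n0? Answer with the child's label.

n1-1 (Red): max(53, -95, 4) = 53
n1-2 (Red): max(-82, -61) = -61
n1-3 (Red): max(41, -5) = 41
n1 (Blue): min(53, -61, 41) = -61
n2-1 (Red): max(-44, -48) = -44
n2-2 (Red): max(-42, -99) = -42
n2 (Blue): min(-44, -42) = -44
n0 (Red): max(-61, -44) = -44
Red at n0 wants the highest of {n1=-61, n2=-44}, so chooses n2.

n2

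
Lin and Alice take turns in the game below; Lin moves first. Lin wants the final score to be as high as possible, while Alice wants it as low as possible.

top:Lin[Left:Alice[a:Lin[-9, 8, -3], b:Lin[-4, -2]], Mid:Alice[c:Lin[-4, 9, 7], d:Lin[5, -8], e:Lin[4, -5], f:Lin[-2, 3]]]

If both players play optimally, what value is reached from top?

a (Lin): max(-9, 8, -3) = 8
b (Lin): max(-4, -2) = -2
Left (Alice): min(8, -2) = -2
c (Lin): max(-4, 9, 7) = 9
d (Lin): max(5, -8) = 5
e (Lin): max(4, -5) = 4
f (Lin): max(-2, 3) = 3
Mid (Alice): min(9, 5, 4, 3) = 3
top (Lin): max(-2, 3) = 3

3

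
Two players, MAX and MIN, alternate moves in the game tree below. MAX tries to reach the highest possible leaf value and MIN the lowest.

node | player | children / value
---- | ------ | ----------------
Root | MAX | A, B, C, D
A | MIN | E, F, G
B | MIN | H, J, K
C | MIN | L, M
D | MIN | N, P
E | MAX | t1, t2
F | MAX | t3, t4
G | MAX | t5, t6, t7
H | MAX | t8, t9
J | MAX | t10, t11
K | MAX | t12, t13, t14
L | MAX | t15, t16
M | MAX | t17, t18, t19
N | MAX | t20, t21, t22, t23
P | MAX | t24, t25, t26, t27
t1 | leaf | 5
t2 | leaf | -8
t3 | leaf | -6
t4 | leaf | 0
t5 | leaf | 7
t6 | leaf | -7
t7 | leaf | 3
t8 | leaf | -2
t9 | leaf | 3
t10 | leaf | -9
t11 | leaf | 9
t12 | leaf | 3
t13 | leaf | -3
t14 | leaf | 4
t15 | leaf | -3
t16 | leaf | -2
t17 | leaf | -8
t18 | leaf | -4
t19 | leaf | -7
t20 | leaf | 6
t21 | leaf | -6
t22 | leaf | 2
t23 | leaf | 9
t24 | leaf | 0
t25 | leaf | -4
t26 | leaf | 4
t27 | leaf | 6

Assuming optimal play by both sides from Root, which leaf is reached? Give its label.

t27

E (MAX): max(5, -8) = 5
F (MAX): max(-6, 0) = 0
G (MAX): max(7, -7, 3) = 7
A (MIN): min(5, 0, 7) = 0
H (MAX): max(-2, 3) = 3
J (MAX): max(-9, 9) = 9
K (MAX): max(3, -3, 4) = 4
B (MIN): min(3, 9, 4) = 3
L (MAX): max(-3, -2) = -2
M (MAX): max(-8, -4, -7) = -4
C (MIN): min(-2, -4) = -4
N (MAX): max(6, -6, 2, 9) = 9
P (MAX): max(0, -4, 4, 6) = 6
D (MIN): min(9, 6) = 6
Root (MAX): max(0, 3, -4, 6) = 6
At Root, MAX picks D (highest: 6).
At D, MIN picks P (lowest: 6).
At P, MAX picks t27 (highest: 6).
Terminal value 6.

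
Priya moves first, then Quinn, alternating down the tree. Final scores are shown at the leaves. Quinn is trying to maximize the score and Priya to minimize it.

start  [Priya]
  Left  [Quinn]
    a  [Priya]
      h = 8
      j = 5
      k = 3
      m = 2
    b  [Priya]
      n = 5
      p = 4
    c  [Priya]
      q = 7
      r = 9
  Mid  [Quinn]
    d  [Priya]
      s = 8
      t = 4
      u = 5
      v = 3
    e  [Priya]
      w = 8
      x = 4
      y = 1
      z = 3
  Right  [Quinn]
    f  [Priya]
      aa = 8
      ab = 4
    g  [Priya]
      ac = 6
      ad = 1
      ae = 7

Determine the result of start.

3

a (Priya): min(8, 5, 3, 2) = 2
b (Priya): min(5, 4) = 4
c (Priya): min(7, 9) = 7
Left (Quinn): max(2, 4, 7) = 7
d (Priya): min(8, 4, 5, 3) = 3
e (Priya): min(8, 4, 1, 3) = 1
Mid (Quinn): max(3, 1) = 3
f (Priya): min(8, 4) = 4
g (Priya): min(6, 1, 7) = 1
Right (Quinn): max(4, 1) = 4
start (Priya): min(7, 3, 4) = 3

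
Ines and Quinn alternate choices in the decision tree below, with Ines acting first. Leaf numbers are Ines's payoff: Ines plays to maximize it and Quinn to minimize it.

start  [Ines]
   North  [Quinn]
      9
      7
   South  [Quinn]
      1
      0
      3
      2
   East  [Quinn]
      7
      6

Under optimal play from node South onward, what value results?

South (Quinn): min(1, 0, 3, 2) = 0

0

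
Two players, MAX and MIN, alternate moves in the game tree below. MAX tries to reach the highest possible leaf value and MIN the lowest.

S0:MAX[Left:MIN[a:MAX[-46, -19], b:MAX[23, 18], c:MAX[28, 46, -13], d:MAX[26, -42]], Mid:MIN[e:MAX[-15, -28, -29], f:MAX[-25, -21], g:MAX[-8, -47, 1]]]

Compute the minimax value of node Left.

a (MAX): max(-46, -19) = -19
b (MAX): max(23, 18) = 23
c (MAX): max(28, 46, -13) = 46
d (MAX): max(26, -42) = 26
Left (MIN): min(-19, 23, 46, 26) = -19

-19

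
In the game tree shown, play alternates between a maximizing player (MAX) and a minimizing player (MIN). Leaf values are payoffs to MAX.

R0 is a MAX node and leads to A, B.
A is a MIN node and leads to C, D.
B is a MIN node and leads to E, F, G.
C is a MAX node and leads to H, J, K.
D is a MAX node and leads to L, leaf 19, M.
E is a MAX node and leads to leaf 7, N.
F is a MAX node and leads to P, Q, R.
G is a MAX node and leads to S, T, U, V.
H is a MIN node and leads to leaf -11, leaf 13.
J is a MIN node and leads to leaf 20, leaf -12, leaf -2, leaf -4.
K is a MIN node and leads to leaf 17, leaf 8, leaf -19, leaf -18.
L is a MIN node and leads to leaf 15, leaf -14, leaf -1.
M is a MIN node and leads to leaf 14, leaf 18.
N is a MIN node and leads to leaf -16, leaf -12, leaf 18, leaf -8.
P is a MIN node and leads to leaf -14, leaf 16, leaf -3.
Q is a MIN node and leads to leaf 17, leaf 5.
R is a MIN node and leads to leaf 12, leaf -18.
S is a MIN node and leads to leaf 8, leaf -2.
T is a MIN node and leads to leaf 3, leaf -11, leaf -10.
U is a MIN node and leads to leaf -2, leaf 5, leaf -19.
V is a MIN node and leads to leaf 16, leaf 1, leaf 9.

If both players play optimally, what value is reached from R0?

H (MIN): min(-11, 13) = -11
J (MIN): min(20, -12, -2, -4) = -12
K (MIN): min(17, 8, -19, -18) = -19
C (MAX): max(-11, -12, -19) = -11
L (MIN): min(15, -14, -1) = -14
M (MIN): min(14, 18) = 14
D (MAX): max(-14, 19, 14) = 19
A (MIN): min(-11, 19) = -11
N (MIN): min(-16, -12, 18, -8) = -16
E (MAX): max(7, -16) = 7
P (MIN): min(-14, 16, -3) = -14
Q (MIN): min(17, 5) = 5
R (MIN): min(12, -18) = -18
F (MAX): max(-14, 5, -18) = 5
S (MIN): min(8, -2) = -2
T (MIN): min(3, -11, -10) = -11
U (MIN): min(-2, 5, -19) = -19
V (MIN): min(16, 1, 9) = 1
G (MAX): max(-2, -11, -19, 1) = 1
B (MIN): min(7, 5, 1) = 1
R0 (MAX): max(-11, 1) = 1

1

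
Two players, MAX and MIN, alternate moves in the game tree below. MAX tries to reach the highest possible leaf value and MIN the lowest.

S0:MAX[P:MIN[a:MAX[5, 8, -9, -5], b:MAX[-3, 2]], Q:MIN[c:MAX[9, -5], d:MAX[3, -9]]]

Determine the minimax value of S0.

a (MAX): max(5, 8, -9, -5) = 8
b (MAX): max(-3, 2) = 2
P (MIN): min(8, 2) = 2
c (MAX): max(9, -5) = 9
d (MAX): max(3, -9) = 3
Q (MIN): min(9, 3) = 3
S0 (MAX): max(2, 3) = 3

3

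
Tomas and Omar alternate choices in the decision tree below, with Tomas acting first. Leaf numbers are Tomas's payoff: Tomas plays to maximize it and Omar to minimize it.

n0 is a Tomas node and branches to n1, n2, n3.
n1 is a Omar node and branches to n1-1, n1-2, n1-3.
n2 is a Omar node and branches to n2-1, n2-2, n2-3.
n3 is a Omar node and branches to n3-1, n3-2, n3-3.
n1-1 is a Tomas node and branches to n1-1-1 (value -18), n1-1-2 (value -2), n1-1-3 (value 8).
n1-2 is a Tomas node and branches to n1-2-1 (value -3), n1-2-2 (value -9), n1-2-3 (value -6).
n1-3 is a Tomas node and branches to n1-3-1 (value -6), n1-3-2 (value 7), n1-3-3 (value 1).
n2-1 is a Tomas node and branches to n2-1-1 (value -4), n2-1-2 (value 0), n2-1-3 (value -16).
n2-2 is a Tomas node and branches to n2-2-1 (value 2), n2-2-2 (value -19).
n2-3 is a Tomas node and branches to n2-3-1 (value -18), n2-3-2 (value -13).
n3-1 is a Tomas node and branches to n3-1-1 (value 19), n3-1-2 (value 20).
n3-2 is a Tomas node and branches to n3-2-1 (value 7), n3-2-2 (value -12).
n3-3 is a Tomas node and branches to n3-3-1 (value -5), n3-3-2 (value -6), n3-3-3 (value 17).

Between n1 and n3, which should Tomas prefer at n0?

n3

n1-1 (Tomas): max(-18, -2, 8) = 8
n1-2 (Tomas): max(-3, -9, -6) = -3
n1-3 (Tomas): max(-6, 7, 1) = 7
n1 (Omar): min(8, -3, 7) = -3
n3-1 (Tomas): max(19, 20) = 20
n3-2 (Tomas): max(7, -12) = 7
n3-3 (Tomas): max(-5, -6, 17) = 17
n3 (Omar): min(20, 7, 17) = 7
Tomas prefers the higher value; n1=-3, n3=7. n3 is better since 7 > -3.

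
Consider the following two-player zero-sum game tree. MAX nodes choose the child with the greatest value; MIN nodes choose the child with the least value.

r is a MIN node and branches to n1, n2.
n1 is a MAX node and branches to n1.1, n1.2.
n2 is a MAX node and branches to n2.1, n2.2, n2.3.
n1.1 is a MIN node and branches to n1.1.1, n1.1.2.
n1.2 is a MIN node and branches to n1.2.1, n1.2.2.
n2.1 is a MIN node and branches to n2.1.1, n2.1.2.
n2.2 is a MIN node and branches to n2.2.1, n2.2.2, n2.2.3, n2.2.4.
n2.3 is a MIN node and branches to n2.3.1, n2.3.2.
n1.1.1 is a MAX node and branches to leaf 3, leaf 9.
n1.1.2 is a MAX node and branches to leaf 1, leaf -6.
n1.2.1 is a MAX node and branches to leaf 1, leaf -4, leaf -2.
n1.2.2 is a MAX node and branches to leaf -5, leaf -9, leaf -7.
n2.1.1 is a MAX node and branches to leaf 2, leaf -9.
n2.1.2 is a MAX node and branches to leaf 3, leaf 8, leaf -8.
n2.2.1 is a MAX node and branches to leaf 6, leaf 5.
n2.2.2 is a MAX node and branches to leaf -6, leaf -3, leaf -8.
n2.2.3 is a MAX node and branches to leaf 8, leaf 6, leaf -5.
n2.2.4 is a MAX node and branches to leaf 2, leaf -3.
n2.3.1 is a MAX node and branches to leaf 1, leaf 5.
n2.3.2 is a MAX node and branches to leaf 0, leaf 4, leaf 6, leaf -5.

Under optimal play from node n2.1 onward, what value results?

2

n2.1.1 (MAX): max(2, -9) = 2
n2.1.2 (MAX): max(3, 8, -8) = 8
n2.1 (MIN): min(2, 8) = 2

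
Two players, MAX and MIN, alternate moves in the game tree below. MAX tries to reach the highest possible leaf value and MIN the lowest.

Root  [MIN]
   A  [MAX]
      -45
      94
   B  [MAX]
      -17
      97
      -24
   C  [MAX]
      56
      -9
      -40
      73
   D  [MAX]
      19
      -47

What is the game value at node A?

A (MAX): max(-45, 94) = 94

94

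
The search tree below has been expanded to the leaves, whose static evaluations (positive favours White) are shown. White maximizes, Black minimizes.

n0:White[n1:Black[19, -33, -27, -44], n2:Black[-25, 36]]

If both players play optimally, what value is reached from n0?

-25

n1 (Black): min(19, -33, -27, -44) = -44
n2 (Black): min(-25, 36) = -25
n0 (White): max(-44, -25) = -25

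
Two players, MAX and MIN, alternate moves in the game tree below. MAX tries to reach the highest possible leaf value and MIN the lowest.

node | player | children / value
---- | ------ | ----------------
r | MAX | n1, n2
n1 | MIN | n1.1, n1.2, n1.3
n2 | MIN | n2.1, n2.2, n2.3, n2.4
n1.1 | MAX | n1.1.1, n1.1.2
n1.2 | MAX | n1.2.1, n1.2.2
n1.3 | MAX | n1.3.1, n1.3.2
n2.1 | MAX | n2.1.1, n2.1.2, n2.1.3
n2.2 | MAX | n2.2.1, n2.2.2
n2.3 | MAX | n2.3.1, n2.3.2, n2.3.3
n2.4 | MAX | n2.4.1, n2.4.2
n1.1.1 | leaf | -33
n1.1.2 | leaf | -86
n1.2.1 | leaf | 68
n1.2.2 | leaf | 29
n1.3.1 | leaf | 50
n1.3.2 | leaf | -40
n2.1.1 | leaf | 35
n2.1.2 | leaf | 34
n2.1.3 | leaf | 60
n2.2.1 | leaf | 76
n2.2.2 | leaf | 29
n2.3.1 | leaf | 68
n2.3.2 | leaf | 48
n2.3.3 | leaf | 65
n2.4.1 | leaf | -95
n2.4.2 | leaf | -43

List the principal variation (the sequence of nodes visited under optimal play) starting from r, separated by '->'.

r -> n1 -> n1.1 -> n1.1.1

n1.1 (MAX): max(-33, -86) = -33
n1.2 (MAX): max(68, 29) = 68
n1.3 (MAX): max(50, -40) = 50
n1 (MIN): min(-33, 68, 50) = -33
n2.1 (MAX): max(35, 34, 60) = 60
n2.2 (MAX): max(76, 29) = 76
n2.3 (MAX): max(68, 48, 65) = 68
n2.4 (MAX): max(-95, -43) = -43
n2 (MIN): min(60, 76, 68, -43) = -43
r (MAX): max(-33, -43) = -33
At r, MAX picks n1 (highest: -33).
At n1, MIN picks n1.1 (lowest: -33).
At n1.1, MAX picks n1.1.1 (highest: -33).
Terminal value -33.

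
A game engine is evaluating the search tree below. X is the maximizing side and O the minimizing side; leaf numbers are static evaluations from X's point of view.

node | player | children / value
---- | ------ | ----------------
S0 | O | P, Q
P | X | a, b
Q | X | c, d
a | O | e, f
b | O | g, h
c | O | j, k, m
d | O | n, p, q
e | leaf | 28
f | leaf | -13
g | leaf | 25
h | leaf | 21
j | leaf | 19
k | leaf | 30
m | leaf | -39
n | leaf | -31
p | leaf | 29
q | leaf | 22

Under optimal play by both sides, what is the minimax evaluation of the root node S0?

-31

a (O): min(28, -13) = -13
b (O): min(25, 21) = 21
P (X): max(-13, 21) = 21
c (O): min(19, 30, -39) = -39
d (O): min(-31, 29, 22) = -31
Q (X): max(-39, -31) = -31
S0 (O): min(21, -31) = -31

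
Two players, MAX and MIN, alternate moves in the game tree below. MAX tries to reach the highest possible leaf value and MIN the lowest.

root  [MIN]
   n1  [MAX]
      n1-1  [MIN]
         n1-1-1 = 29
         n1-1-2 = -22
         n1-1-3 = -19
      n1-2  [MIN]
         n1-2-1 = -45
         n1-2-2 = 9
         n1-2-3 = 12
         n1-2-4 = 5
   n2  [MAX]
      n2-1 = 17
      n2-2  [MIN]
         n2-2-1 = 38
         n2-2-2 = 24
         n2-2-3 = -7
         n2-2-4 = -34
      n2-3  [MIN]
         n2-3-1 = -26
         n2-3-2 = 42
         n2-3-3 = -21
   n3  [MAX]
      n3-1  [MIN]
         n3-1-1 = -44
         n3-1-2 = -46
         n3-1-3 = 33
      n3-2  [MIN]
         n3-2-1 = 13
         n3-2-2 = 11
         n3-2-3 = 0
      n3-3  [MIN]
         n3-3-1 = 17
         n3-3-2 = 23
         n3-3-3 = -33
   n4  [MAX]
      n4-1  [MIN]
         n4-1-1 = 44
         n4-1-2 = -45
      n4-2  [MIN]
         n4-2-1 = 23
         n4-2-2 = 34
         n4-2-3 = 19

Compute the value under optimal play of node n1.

-22

n1-1 (MIN): min(29, -22, -19) = -22
n1-2 (MIN): min(-45, 9, 12, 5) = -45
n1 (MAX): max(-22, -45) = -22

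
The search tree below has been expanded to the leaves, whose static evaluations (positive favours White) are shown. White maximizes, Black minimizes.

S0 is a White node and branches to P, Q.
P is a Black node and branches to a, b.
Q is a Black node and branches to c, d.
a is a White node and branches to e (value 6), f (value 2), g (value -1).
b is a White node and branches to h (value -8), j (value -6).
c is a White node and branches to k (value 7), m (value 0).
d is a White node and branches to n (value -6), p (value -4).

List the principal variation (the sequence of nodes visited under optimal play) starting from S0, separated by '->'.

S0 -> Q -> d -> p

a (White): max(6, 2, -1) = 6
b (White): max(-8, -6) = -6
P (Black): min(6, -6) = -6
c (White): max(7, 0) = 7
d (White): max(-6, -4) = -4
Q (Black): min(7, -4) = -4
S0 (White): max(-6, -4) = -4
At S0, White picks Q (highest: -4).
At Q, Black picks d (lowest: -4).
At d, White picks p (highest: -4).
Terminal value -4.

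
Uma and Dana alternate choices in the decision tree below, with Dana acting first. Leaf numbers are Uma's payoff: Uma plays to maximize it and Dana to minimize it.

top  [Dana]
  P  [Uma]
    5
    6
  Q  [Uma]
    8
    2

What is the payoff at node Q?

8

Q (Uma): max(8, 2) = 8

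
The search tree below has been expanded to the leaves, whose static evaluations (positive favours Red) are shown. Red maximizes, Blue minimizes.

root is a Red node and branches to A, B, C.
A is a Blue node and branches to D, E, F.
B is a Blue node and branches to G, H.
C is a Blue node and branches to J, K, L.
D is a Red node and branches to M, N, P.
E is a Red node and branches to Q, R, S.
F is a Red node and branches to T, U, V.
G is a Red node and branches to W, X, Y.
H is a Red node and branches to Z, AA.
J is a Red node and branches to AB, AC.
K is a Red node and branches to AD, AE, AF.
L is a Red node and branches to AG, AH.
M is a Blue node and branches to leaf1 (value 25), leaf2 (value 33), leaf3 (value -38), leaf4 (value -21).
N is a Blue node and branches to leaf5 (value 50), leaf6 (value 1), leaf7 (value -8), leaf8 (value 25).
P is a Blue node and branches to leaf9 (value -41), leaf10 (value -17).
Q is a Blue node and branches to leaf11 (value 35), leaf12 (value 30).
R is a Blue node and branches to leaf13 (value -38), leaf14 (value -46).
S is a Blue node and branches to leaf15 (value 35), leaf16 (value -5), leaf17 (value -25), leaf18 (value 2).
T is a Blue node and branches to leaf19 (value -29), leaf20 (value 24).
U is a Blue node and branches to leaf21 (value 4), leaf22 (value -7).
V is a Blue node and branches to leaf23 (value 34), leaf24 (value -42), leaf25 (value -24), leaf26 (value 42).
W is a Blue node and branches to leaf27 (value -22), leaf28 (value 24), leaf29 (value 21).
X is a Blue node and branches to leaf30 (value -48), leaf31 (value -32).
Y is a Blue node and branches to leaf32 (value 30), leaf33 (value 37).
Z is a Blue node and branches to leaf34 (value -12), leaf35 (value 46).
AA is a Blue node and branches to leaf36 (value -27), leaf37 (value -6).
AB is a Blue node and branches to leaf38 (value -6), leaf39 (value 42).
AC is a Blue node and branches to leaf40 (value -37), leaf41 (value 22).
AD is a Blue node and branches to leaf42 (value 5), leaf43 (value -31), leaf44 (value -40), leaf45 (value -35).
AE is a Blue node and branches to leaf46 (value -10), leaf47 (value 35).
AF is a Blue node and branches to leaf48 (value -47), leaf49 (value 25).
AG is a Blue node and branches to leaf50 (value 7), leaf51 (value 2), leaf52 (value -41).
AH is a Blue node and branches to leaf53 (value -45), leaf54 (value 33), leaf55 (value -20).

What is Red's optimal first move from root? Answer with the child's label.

A

M (Blue): min(25, 33, -38, -21) = -38
N (Blue): min(50, 1, -8, 25) = -8
P (Blue): min(-41, -17) = -41
D (Red): max(-38, -8, -41) = -8
Q (Blue): min(35, 30) = 30
R (Blue): min(-38, -46) = -46
S (Blue): min(35, -5, -25, 2) = -25
E (Red): max(30, -46, -25) = 30
T (Blue): min(-29, 24) = -29
U (Blue): min(4, -7) = -7
V (Blue): min(34, -42, -24, 42) = -42
F (Red): max(-29, -7, -42) = -7
A (Blue): min(-8, 30, -7) = -8
W (Blue): min(-22, 24, 21) = -22
X (Blue): min(-48, -32) = -48
Y (Blue): min(30, 37) = 30
G (Red): max(-22, -48, 30) = 30
Z (Blue): min(-12, 46) = -12
AA (Blue): min(-27, -6) = -27
H (Red): max(-12, -27) = -12
B (Blue): min(30, -12) = -12
AB (Blue): min(-6, 42) = -6
AC (Blue): min(-37, 22) = -37
J (Red): max(-6, -37) = -6
AD (Blue): min(5, -31, -40, -35) = -40
AE (Blue): min(-10, 35) = -10
AF (Blue): min(-47, 25) = -47
K (Red): max(-40, -10, -47) = -10
AG (Blue): min(7, 2, -41) = -41
AH (Blue): min(-45, 33, -20) = -45
L (Red): max(-41, -45) = -41
C (Blue): min(-6, -10, -41) = -41
root (Red): max(-8, -12, -41) = -8
Red at root wants the highest of {A=-8, B=-12, C=-41}, so chooses A.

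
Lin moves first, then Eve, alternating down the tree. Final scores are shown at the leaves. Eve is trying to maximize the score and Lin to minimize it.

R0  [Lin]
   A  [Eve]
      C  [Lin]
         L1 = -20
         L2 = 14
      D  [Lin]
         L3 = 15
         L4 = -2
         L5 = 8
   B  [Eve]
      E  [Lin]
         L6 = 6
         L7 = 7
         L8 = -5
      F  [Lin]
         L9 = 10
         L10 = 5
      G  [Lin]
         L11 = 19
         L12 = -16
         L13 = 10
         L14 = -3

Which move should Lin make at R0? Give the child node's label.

A

C (Lin): min(-20, 14) = -20
D (Lin): min(15, -2, 8) = -2
A (Eve): max(-20, -2) = -2
E (Lin): min(6, 7, -5) = -5
F (Lin): min(10, 5) = 5
G (Lin): min(19, -16, 10, -3) = -16
B (Eve): max(-5, 5, -16) = 5
R0 (Lin): min(-2, 5) = -2
Lin at R0 wants the lowest of {A=-2, B=5}, so chooses A.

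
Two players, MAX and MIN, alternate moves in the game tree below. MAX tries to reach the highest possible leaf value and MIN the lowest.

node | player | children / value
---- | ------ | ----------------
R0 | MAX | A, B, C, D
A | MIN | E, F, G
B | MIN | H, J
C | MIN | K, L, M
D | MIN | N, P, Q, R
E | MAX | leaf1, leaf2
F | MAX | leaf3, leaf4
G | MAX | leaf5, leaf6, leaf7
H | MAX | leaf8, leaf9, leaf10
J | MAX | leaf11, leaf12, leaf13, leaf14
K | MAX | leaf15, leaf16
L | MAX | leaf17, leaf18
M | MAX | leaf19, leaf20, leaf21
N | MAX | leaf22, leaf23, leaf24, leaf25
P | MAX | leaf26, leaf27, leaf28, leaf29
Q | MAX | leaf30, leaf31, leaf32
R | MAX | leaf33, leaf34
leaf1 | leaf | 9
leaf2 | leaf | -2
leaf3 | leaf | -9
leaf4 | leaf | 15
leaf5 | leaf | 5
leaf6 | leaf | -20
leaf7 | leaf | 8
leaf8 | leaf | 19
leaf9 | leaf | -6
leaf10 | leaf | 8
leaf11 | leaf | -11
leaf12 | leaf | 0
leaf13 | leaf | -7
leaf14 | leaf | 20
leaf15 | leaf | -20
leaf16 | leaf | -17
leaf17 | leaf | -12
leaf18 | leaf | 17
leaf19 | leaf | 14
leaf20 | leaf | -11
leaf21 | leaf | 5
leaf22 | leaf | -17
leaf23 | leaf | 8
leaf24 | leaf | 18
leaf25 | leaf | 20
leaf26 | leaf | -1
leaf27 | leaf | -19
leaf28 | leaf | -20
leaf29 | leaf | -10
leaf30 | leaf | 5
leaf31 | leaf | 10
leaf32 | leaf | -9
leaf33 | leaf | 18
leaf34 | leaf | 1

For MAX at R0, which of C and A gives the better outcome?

A

K (MAX): max(-20, -17) = -17
L (MAX): max(-12, 17) = 17
M (MAX): max(14, -11, 5) = 14
C (MIN): min(-17, 17, 14) = -17
E (MAX): max(9, -2) = 9
F (MAX): max(-9, 15) = 15
G (MAX): max(5, -20, 8) = 8
A (MIN): min(9, 15, 8) = 8
MAX prefers the higher value; C=-17, A=8. A is better since 8 > -17.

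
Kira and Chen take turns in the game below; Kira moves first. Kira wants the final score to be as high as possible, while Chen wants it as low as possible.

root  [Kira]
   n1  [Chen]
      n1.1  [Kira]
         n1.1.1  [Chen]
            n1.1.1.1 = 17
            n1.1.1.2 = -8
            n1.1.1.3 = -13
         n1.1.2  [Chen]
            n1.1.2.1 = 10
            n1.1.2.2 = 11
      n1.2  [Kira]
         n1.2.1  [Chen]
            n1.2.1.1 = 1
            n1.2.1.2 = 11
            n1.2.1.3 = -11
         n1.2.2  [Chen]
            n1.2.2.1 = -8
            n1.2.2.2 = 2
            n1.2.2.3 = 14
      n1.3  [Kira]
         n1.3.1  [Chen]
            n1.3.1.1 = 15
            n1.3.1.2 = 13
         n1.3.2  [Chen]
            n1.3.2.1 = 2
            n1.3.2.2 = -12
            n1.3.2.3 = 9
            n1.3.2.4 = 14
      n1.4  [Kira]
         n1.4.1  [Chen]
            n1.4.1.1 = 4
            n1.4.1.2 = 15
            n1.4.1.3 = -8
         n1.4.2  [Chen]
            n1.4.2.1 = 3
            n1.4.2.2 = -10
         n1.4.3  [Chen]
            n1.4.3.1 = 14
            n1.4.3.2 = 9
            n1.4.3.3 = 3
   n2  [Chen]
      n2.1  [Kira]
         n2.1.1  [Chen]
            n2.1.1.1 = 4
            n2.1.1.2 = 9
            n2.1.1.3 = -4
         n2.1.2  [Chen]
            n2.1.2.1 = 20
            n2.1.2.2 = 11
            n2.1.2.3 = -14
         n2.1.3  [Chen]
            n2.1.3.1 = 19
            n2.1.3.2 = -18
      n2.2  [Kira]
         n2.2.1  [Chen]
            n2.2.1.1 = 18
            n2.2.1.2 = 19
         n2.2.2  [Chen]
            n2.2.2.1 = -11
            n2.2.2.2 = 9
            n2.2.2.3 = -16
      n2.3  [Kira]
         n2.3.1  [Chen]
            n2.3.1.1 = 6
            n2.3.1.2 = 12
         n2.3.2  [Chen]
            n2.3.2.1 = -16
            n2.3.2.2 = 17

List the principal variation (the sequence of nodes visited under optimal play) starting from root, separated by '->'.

root -> n2 -> n2.1 -> n2.1.1 -> n2.1.1.3

n1.1.1 (Chen): min(17, -8, -13) = -13
n1.1.2 (Chen): min(10, 11) = 10
n1.1 (Kira): max(-13, 10) = 10
n1.2.1 (Chen): min(1, 11, -11) = -11
n1.2.2 (Chen): min(-8, 2, 14) = -8
n1.2 (Kira): max(-11, -8) = -8
n1.3.1 (Chen): min(15, 13) = 13
n1.3.2 (Chen): min(2, -12, 9, 14) = -12
n1.3 (Kira): max(13, -12) = 13
n1.4.1 (Chen): min(4, 15, -8) = -8
n1.4.2 (Chen): min(3, -10) = -10
n1.4.3 (Chen): min(14, 9, 3) = 3
n1.4 (Kira): max(-8, -10, 3) = 3
n1 (Chen): min(10, -8, 13, 3) = -8
n2.1.1 (Chen): min(4, 9, -4) = -4
n2.1.2 (Chen): min(20, 11, -14) = -14
n2.1.3 (Chen): min(19, -18) = -18
n2.1 (Kira): max(-4, -14, -18) = -4
n2.2.1 (Chen): min(18, 19) = 18
n2.2.2 (Chen): min(-11, 9, -16) = -16
n2.2 (Kira): max(18, -16) = 18
n2.3.1 (Chen): min(6, 12) = 6
n2.3.2 (Chen): min(-16, 17) = -16
n2.3 (Kira): max(6, -16) = 6
n2 (Chen): min(-4, 18, 6) = -4
root (Kira): max(-8, -4) = -4
At root, Kira picks n2 (highest: -4).
At n2, Chen picks n2.1 (lowest: -4).
At n2.1, Kira picks n2.1.1 (highest: -4).
At n2.1.1, Chen picks n2.1.1.3 (lowest: -4).
Terminal value -4.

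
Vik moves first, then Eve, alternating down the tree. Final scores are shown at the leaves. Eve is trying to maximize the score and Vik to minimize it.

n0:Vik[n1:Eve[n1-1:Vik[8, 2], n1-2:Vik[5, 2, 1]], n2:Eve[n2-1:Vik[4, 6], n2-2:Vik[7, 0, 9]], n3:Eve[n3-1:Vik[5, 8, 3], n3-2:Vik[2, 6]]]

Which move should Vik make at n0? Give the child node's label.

n1-1 (Vik): min(8, 2) = 2
n1-2 (Vik): min(5, 2, 1) = 1
n1 (Eve): max(2, 1) = 2
n2-1 (Vik): min(4, 6) = 4
n2-2 (Vik): min(7, 0, 9) = 0
n2 (Eve): max(4, 0) = 4
n3-1 (Vik): min(5, 8, 3) = 3
n3-2 (Vik): min(2, 6) = 2
n3 (Eve): max(3, 2) = 3
n0 (Vik): min(2, 4, 3) = 2
Vik at n0 wants the lowest of {n1=2, n2=4, n3=3}, so chooses n1.

n1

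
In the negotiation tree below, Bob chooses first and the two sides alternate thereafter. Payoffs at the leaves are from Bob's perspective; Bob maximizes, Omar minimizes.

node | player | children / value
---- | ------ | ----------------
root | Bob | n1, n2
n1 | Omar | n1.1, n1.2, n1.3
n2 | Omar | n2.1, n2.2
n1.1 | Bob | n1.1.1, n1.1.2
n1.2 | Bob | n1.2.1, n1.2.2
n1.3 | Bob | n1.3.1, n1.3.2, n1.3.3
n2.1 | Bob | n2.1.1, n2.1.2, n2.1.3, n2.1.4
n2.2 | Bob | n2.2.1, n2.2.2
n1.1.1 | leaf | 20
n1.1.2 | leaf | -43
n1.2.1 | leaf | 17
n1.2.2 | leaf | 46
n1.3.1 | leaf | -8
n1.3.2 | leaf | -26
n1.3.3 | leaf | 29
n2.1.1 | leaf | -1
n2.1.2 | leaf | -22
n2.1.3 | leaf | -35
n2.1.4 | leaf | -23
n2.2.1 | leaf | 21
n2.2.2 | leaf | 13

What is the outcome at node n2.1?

n2.1 (Bob): max(-1, -22, -35, -23) = -1

-1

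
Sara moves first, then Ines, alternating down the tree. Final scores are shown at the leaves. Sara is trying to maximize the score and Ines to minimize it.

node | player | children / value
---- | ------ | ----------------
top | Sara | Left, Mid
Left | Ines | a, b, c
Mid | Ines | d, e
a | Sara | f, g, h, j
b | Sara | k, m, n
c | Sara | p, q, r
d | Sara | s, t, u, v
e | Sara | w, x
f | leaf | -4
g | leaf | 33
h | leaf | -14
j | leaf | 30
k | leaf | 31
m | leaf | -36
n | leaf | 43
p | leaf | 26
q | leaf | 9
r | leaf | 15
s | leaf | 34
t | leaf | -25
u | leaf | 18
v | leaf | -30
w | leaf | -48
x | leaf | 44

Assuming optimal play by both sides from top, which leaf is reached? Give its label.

s

a (Sara): max(-4, 33, -14, 30) = 33
b (Sara): max(31, -36, 43) = 43
c (Sara): max(26, 9, 15) = 26
Left (Ines): min(33, 43, 26) = 26
d (Sara): max(34, -25, 18, -30) = 34
e (Sara): max(-48, 44) = 44
Mid (Ines): min(34, 44) = 34
top (Sara): max(26, 34) = 34
At top, Sara picks Mid (highest: 34).
At Mid, Ines picks d (lowest: 34).
At d, Sara picks s (highest: 34).
Terminal value 34.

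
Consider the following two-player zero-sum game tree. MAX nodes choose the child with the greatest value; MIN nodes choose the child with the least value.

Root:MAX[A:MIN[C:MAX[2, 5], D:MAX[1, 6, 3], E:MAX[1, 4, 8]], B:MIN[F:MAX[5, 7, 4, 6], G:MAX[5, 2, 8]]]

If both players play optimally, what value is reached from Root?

7

C (MAX): max(2, 5) = 5
D (MAX): max(1, 6, 3) = 6
E (MAX): max(1, 4, 8) = 8
A (MIN): min(5, 6, 8) = 5
F (MAX): max(5, 7, 4, 6) = 7
G (MAX): max(5, 2, 8) = 8
B (MIN): min(7, 8) = 7
Root (MAX): max(5, 7) = 7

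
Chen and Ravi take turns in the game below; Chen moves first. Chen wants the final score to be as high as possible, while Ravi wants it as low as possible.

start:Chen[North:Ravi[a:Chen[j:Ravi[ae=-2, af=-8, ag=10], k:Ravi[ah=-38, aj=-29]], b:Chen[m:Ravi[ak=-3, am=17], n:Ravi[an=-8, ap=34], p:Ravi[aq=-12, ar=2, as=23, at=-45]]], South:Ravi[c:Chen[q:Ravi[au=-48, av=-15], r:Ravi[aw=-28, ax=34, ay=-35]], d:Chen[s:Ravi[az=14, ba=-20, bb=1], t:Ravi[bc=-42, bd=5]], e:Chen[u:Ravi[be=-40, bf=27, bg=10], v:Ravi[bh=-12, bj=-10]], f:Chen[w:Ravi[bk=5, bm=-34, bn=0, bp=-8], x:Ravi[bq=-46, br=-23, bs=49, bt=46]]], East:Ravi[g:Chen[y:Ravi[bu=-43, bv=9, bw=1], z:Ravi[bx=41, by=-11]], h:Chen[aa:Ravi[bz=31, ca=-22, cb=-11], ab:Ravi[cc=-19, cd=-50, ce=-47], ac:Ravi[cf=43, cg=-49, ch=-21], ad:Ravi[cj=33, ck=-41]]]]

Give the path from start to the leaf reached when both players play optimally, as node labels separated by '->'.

start -> North -> a -> j -> af

j (Ravi): min(-2, -8, 10) = -8
k (Ravi): min(-38, -29) = -38
a (Chen): max(-8, -38) = -8
m (Ravi): min(-3, 17) = -3
n (Ravi): min(-8, 34) = -8
p (Ravi): min(-12, 2, 23, -45) = -45
b (Chen): max(-3, -8, -45) = -3
North (Ravi): min(-8, -3) = -8
q (Ravi): min(-48, -15) = -48
r (Ravi): min(-28, 34, -35) = -35
c (Chen): max(-48, -35) = -35
s (Ravi): min(14, -20, 1) = -20
t (Ravi): min(-42, 5) = -42
d (Chen): max(-20, -42) = -20
u (Ravi): min(-40, 27, 10) = -40
v (Ravi): min(-12, -10) = -12
e (Chen): max(-40, -12) = -12
w (Ravi): min(5, -34, 0, -8) = -34
x (Ravi): min(-46, -23, 49, 46) = -46
f (Chen): max(-34, -46) = -34
South (Ravi): min(-35, -20, -12, -34) = -35
y (Ravi): min(-43, 9, 1) = -43
z (Ravi): min(41, -11) = -11
g (Chen): max(-43, -11) = -11
aa (Ravi): min(31, -22, -11) = -22
ab (Ravi): min(-19, -50, -47) = -50
ac (Ravi): min(43, -49, -21) = -49
ad (Ravi): min(33, -41) = -41
h (Chen): max(-22, -50, -49, -41) = -22
East (Ravi): min(-11, -22) = -22
start (Chen): max(-8, -35, -22) = -8
At start, Chen picks North (highest: -8).
At North, Ravi picks a (lowest: -8).
At a, Chen picks j (highest: -8).
At j, Ravi picks af (lowest: -8).
Terminal value -8.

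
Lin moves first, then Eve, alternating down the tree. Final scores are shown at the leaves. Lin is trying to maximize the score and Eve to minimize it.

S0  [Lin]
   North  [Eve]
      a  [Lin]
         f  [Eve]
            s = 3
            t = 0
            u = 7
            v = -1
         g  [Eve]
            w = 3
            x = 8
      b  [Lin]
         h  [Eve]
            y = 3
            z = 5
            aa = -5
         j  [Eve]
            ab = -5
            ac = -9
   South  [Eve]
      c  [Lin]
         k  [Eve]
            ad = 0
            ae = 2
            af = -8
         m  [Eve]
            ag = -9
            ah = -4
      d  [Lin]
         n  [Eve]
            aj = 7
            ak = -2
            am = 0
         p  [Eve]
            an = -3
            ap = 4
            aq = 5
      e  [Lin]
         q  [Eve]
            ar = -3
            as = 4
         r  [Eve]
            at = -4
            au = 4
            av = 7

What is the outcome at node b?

-5

h (Eve): min(3, 5, -5) = -5
j (Eve): min(-5, -9) = -9
b (Lin): max(-5, -9) = -5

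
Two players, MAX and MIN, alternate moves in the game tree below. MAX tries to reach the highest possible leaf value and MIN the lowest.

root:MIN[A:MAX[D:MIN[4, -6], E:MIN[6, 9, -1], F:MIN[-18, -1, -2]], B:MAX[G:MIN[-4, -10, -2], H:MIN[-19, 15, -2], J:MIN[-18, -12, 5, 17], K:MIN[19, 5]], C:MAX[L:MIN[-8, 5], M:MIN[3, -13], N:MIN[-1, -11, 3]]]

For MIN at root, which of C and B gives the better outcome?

C

L (MIN): min(-8, 5) = -8
M (MIN): min(3, -13) = -13
N (MIN): min(-1, -11, 3) = -11
C (MAX): max(-8, -13, -11) = -8
G (MIN): min(-4, -10, -2) = -10
H (MIN): min(-19, 15, -2) = -19
J (MIN): min(-18, -12, 5, 17) = -18
K (MIN): min(19, 5) = 5
B (MAX): max(-10, -19, -18, 5) = 5
MIN prefers the lower value; C=-8, B=5. C is better since -8 < 5.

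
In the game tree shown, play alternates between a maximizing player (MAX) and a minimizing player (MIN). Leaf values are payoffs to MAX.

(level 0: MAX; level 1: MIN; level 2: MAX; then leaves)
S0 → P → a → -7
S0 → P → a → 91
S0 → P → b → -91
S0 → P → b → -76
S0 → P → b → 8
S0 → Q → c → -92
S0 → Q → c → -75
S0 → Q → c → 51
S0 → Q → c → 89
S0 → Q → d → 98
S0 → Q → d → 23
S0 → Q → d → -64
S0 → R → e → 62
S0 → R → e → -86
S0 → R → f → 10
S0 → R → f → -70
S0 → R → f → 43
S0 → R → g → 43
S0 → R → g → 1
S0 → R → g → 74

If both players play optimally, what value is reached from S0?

a (MAX): max(-7, 91) = 91
b (MAX): max(-91, -76, 8) = 8
P (MIN): min(91, 8) = 8
c (MAX): max(-92, -75, 51, 89) = 89
d (MAX): max(98, 23, -64) = 98
Q (MIN): min(89, 98) = 89
e (MAX): max(62, -86) = 62
f (MAX): max(10, -70, 43) = 43
g (MAX): max(43, 1, 74) = 74
R (MIN): min(62, 43, 74) = 43
S0 (MAX): max(8, 89, 43) = 89

89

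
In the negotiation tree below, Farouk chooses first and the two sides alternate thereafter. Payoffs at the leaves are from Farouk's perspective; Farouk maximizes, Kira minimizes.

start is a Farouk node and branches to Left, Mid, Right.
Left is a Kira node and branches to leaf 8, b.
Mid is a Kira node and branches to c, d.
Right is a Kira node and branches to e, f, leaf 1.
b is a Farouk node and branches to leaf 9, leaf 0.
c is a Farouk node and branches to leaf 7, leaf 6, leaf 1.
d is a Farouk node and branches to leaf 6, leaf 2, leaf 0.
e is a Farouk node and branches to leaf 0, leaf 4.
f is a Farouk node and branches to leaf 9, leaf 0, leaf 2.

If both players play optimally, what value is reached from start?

8

b (Farouk): max(9, 0) = 9
Left (Kira): min(8, 9) = 8
c (Farouk): max(7, 6, 1) = 7
d (Farouk): max(6, 2, 0) = 6
Mid (Kira): min(7, 6) = 6
e (Farouk): max(0, 4) = 4
f (Farouk): max(9, 0, 2) = 9
Right (Kira): min(4, 9, 1) = 1
start (Farouk): max(8, 6, 1) = 8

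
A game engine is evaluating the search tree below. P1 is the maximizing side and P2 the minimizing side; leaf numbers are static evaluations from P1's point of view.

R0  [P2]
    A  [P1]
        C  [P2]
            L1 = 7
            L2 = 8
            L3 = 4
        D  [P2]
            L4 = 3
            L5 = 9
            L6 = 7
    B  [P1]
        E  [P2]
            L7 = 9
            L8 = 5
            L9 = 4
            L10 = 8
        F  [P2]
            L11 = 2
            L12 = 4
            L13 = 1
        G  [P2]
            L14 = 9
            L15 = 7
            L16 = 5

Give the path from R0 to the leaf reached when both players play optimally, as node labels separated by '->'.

R0 -> A -> C -> L3

C (P2): min(7, 8, 4) = 4
D (P2): min(3, 9, 7) = 3
A (P1): max(4, 3) = 4
E (P2): min(9, 5, 4, 8) = 4
F (P2): min(2, 4, 1) = 1
G (P2): min(9, 7, 5) = 5
B (P1): max(4, 1, 5) = 5
R0 (P2): min(4, 5) = 4
At R0, P2 picks A (lowest: 4).
At A, P1 picks C (highest: 4).
At C, P2 picks L3 (lowest: 4).
Terminal value 4.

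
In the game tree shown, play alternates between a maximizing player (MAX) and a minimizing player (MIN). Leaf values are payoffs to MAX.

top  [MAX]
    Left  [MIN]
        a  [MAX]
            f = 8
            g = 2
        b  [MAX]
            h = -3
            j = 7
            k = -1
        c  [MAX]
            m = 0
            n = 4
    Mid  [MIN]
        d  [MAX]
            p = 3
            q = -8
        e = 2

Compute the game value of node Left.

4

a (MAX): max(8, 2) = 8
b (MAX): max(-3, 7, -1) = 7
c (MAX): max(0, 4) = 4
Left (MIN): min(8, 7, 4) = 4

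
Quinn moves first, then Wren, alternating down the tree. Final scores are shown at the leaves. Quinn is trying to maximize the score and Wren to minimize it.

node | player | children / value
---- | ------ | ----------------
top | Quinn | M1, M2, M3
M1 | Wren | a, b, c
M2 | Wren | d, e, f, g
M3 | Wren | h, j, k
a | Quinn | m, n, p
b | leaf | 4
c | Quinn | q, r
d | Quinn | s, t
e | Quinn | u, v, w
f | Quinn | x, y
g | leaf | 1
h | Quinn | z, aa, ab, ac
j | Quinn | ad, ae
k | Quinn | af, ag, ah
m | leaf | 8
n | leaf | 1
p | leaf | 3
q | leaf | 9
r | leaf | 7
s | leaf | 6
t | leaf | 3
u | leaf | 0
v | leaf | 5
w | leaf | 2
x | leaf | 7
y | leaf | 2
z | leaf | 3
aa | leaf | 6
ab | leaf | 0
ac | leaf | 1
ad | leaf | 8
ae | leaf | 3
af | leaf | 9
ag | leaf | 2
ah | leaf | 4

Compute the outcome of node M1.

4

a (Quinn): max(8, 1, 3) = 8
c (Quinn): max(9, 7) = 9
M1 (Wren): min(8, 4, 9) = 4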